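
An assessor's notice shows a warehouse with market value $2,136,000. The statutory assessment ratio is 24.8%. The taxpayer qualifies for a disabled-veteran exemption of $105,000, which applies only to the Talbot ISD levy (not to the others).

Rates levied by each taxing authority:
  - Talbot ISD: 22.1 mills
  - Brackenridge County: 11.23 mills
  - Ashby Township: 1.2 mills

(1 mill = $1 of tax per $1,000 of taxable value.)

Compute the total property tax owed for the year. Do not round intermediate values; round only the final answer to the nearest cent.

$15,971.01

Assessed value = $2,136,000 × 0.248 = $529,728
Talbot ISD: ($529,728 − $105,000) × 0.0221 = $424,728 × 0.0221 = $9,386.4888
Brackenridge County: $529,728 × 0.01123 = $5,948.84544
Ashby Township: $529,728 × 0.0012 = $635.6736
Total = $15,971.00784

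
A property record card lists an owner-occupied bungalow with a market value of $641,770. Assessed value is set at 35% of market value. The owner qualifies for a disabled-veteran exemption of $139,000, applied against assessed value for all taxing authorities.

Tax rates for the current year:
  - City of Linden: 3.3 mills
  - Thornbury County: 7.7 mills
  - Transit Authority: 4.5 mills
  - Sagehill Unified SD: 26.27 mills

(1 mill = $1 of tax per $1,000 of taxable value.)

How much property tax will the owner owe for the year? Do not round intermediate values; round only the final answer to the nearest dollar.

Assessed value = $641,770 × 0.35 = $224,619.5
Taxable value = $224,619.5 − $139,000 = $85,619.5
City of Linden: $85,619.5 × 0.0033 = $282.54435
Thornbury County: $85,619.5 × 0.0077 = $659.27015
Transit Authority: $85,619.5 × 0.0045 = $385.28775
Sagehill Unified SD: $85,619.5 × 0.02627 = $2,249.224265
Total = $282.54435 + $659.27015 + $385.28775 + $2,249.224265 = $3,576.326515

$3,576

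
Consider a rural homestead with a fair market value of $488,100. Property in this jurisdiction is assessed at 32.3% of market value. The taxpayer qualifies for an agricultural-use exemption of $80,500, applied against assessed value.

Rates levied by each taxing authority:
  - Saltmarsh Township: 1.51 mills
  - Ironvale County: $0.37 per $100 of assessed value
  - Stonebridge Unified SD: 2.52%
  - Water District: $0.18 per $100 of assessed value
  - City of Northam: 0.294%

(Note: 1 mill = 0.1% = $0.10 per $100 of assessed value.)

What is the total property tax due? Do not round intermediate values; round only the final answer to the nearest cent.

Assessed value = $488,100 × 0.323 = $157,656.3
Taxable value = $157,656.3 − $80,500 = $77,156.3
Saltmarsh Township: $77,156.3 × 0.00151 = $116.506013
Ironvale County: $77,156.3 × 0.0037 = $285.47831
Stonebridge Unified SD: $77,156.3 × 0.0252 = $1,944.33876
Water District: $77,156.3 × 0.0018 = $138.88134
City of Northam: $77,156.3 × 0.00294 = $226.839522
Total = $2,712.043945

$2,712.04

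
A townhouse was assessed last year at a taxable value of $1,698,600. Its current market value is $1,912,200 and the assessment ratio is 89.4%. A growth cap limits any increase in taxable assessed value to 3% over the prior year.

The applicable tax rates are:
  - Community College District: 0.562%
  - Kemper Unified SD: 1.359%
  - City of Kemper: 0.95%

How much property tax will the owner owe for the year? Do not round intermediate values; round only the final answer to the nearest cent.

$49,079.94

Uncapped assessed value = $1,912,200 × 0.894 = $1,709,506.8
Cap limit = $1,698,600 × 1.03 = $1,749,558
Taxable assessed value = min($1,709,506.8, $1,749,558) = $1,709,506.8 (cap does not bind)
Community College District: $1,709,506.8 × 0.00562 = $9,607.428216
Kemper Unified SD: $1,709,506.8 × 0.01359 = $23,232.197412
City of Kemper: $1,709,506.8 × 0.0095 = $16,240.3146
Total = $49,079.940228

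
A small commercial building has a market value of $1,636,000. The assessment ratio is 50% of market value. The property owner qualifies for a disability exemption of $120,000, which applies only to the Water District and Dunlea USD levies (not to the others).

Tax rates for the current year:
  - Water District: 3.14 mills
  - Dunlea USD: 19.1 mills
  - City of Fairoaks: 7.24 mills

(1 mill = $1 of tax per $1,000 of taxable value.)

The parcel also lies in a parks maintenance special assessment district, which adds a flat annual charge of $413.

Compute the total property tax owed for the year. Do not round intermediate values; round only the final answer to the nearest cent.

Assessed value = $1,636,000 × 0.5 = $818,000
Water District: ($818,000 − $120,000) × 0.00314 = $698,000 × 0.00314 = $2,191.72
Dunlea USD: ($818,000 − $120,000) × 0.0191 = $698,000 × 0.0191 = $13,331.8
City of Fairoaks: $818,000 × 0.00724 = $5,922.32
Levies subtotal = $21,445.84
Total = $21,445.84 + $413 = $21,858.84

$21,858.84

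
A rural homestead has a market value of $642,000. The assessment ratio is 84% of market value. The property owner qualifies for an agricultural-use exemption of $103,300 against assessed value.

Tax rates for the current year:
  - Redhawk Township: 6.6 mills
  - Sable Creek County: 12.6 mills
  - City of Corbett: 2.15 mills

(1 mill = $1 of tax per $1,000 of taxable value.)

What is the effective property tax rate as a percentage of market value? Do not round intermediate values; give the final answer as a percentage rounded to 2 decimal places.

Assessed value = $642,000 × 0.84 = $539,280
Taxable value = $539,280 − $103,300 = $435,980
Redhawk Township: $435,980 × 0.0066 = $2,877.468
Sable Creek County: $435,980 × 0.0126 = $5,493.348
City of Corbett: $435,980 × 0.00215 = $937.357
Total tax = $9,308.173
Effective rate = $9,308.173 ÷ $642,000 = 1.45% of market value

1.45%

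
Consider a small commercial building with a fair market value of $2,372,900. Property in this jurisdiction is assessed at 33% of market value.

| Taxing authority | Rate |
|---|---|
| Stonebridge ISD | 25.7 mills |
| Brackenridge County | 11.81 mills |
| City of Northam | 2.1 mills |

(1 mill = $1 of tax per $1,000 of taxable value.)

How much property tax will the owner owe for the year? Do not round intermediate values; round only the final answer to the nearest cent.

Assessed value = $2,372,900 × 0.33 = $783,057
Stonebridge ISD: $783,057 × 0.0257 = $20,124.5649
Brackenridge County: $783,057 × 0.01181 = $9,247.90317
City of Northam: $783,057 × 0.0021 = $1,644.4197
Total = $20,124.5649 + $9,247.90317 + $1,644.4197 = $31,016.88777

$31,016.89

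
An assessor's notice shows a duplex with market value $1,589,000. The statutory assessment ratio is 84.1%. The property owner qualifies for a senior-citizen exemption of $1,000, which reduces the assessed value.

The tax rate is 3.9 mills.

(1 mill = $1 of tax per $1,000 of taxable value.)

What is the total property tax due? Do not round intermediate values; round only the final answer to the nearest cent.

Assessed value = $1,589,000 × 0.841 = $1,336,349
Taxable value = $1,336,349 − $1,000 = $1,335,349
Tax = $1,335,349 × 0.0039 = $5,207.8611

$5,207.86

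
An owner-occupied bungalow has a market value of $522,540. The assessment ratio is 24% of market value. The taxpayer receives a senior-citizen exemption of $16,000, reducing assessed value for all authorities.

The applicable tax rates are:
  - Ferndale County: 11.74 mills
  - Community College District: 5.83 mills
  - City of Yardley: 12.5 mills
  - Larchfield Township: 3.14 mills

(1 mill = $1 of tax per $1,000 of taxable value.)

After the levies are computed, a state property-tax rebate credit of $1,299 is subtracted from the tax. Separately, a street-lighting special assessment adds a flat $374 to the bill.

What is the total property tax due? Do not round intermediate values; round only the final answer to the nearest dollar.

Assessed value = $522,540 × 0.24 = $125,409.6
Taxable value = $125,409.6 − $16,000 = $109,409.6
Ferndale County: $109,409.6 × 0.01174 = $1,284.468704
Community College District: $109,409.6 × 0.00583 = $637.857968
City of Yardley: $109,409.6 × 0.0125 = $1,367.62
Larchfield Township: $109,409.6 × 0.00314 = $343.546144
Levies subtotal = $3,633.492816
After credit = $3,633.492816 − $1,299 = $2,334.492816
Total = $2,334.492816 + $374 = $2,708.492816

$2,708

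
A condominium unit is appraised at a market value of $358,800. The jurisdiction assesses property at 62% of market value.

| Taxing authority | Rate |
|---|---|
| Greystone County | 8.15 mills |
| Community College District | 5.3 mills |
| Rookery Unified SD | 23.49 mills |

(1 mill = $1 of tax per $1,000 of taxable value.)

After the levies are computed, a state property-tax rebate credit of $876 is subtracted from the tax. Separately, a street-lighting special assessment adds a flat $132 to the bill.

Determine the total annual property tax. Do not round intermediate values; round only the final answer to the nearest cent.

Assessed value = $358,800 × 0.62 = $222,456
Greystone County: $222,456 × 0.00815 = $1,813.0164
Community College District: $222,456 × 0.0053 = $1,179.0168
Rookery Unified SD: $222,456 × 0.02349 = $5,225.49144
Levies subtotal = $8,217.52464
After credit = $8,217.52464 − $876 = $7,341.52464
Total = $7,341.52464 + $132 = $7,473.52464

$7,473.52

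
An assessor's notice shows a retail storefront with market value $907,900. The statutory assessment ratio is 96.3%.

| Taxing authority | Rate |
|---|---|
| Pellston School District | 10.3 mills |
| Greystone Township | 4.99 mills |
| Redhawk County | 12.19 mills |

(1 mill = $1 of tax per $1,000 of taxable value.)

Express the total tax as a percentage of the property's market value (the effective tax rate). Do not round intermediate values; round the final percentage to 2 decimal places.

Assessed value = $907,900 × 0.963 = $874,307.7
Pellston School District: $874,307.7 × 0.0103 = $9,005.36931
Greystone Township: $874,307.7 × 0.00499 = $4,362.795423
Redhawk County: $874,307.7 × 0.01219 = $10,657.810863
Total tax = $24,025.975596
Effective rate = $24,025.975596 ÷ $907,900 = 2.65% of market value

2.65%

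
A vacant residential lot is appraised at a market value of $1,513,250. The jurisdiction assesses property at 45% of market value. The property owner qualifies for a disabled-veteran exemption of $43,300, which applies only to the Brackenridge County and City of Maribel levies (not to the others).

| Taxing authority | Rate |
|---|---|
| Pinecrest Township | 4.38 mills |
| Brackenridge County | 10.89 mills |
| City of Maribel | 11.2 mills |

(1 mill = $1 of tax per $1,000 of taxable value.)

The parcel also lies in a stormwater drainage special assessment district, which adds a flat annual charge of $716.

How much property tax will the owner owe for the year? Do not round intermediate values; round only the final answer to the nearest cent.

$17,784.58

Assessed value = $1,513,250 × 0.45 = $680,962.5
Pinecrest Township: $680,962.5 × 0.00438 = $2,982.61575
Brackenridge County: ($680,962.5 − $43,300) × 0.01089 = $637,662.5 × 0.01089 = $6,944.144625
City of Maribel: ($680,962.5 − $43,300) × 0.0112 = $637,662.5 × 0.0112 = $7,141.82
Levies subtotal = $17,068.580375
Total = $17,068.580375 + $716 = $17,784.580375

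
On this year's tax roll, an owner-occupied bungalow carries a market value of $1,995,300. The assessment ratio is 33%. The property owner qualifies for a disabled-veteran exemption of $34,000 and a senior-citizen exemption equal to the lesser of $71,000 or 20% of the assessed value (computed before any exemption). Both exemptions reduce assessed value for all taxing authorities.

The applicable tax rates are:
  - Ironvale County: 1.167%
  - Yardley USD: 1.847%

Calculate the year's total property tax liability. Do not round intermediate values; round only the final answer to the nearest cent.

$16,680.95

Assessed value = $1,995,300 × 0.33 = $658,449
Senior-citizen exemption = min($71,000, 20% × $658,449) = min($71,000, $131,689.8) = $71,000 (dollar cap binds)
Taxable value = $658,449 − $34,000 − $71,000 = $553,449
Ironvale County: $553,449 × 0.01167 = $6,458.74983
Yardley USD: $553,449 × 0.01847 = $10,222.20303
Total = $16,680.95286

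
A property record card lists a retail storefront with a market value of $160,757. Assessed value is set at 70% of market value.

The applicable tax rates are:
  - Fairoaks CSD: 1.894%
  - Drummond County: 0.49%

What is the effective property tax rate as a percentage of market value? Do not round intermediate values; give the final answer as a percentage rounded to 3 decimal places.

1.669%

Assessed value = $160,757 × 0.7 = $112,529.9
Fairoaks CSD: $112,529.9 × 0.01894 = $2,131.316306
Drummond County: $112,529.9 × 0.0049 = $551.39651
Total tax = $2,682.712816
Effective rate = $2,682.712816 ÷ $160,757 = 1.669% of market value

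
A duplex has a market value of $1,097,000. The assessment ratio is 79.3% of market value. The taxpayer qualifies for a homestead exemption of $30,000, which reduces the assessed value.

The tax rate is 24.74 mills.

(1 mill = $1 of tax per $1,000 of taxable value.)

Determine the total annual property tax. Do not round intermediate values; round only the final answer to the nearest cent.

Assessed value = $1,097,000 × 0.793 = $869,921
Taxable value = $869,921 − $30,000 = $839,921
Tax = $839,921 × 0.02474 = $20,779.64554

$20,779.65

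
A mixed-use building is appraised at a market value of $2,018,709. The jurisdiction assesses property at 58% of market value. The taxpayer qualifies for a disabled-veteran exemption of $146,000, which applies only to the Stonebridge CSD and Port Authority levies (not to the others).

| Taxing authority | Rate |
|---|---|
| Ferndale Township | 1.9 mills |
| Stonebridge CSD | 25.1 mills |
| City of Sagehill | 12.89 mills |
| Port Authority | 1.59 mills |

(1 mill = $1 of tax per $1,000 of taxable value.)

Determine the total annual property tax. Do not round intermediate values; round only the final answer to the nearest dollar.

Assessed value = $2,018,709 × 0.58 = $1,170,851.22
Ferndale Township: $1,170,851.22 × 0.0019 = $2,224.617318
Stonebridge CSD: ($1,170,851.22 − $146,000) × 0.0251 = $1,024,851.22 × 0.0251 = $25,723.765622
City of Sagehill: $1,170,851.22 × 0.01289 = $15,092.2722258
Port Authority: ($1,170,851.22 − $146,000) × 0.00159 = $1,024,851.22 × 0.00159 = $1,629.5134398
Total = $44,670.1686056

$44,670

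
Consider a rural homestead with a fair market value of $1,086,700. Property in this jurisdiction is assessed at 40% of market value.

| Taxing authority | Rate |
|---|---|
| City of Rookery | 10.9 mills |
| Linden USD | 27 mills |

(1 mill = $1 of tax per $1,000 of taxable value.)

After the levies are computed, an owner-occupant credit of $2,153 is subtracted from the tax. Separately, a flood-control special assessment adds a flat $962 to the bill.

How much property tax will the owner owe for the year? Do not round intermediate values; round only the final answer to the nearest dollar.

Assessed value = $1,086,700 × 0.4 = $434,680
City of Rookery: $434,680 × 0.0109 = $4,738.012
Linden USD: $434,680 × 0.027 = $11,736.36
Levies subtotal = $16,474.372
After credit = $16,474.372 − $2,153 = $14,321.372
Total = $14,321.372 + $962 = $15,283.372

$15,283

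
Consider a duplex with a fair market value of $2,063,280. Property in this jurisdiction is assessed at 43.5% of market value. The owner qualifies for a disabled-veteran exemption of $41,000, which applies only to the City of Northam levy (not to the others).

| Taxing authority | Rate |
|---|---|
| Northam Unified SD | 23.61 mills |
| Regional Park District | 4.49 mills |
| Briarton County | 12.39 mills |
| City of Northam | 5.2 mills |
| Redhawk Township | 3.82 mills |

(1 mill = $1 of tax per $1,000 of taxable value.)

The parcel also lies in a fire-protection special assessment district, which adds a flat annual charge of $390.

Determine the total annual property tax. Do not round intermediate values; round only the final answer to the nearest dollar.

Assessed value = $2,063,280 × 0.435 = $897,526.8
Northam Unified SD: $897,526.8 × 0.02361 = $21,190.607748
Regional Park District: $897,526.8 × 0.00449 = $4,029.895332
Briarton County: $897,526.8 × 0.01239 = $11,120.357052
City of Northam: ($897,526.8 − $41,000) × 0.0052 = $856,526.8 × 0.0052 = $4,453.93936
Redhawk Township: $897,526.8 × 0.00382 = $3,428.552376
Levies subtotal = $44,223.351868
Total = $44,223.351868 + $390 = $44,613.351868

$44,613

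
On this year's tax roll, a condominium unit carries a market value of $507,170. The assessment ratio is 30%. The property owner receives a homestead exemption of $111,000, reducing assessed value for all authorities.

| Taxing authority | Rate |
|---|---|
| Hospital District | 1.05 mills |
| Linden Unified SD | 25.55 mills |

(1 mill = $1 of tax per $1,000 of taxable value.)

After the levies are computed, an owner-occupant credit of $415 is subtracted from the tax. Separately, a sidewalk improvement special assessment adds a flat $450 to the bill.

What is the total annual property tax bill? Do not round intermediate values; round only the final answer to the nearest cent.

Assessed value = $507,170 × 0.3 = $152,151
Taxable value = $152,151 − $111,000 = $41,151
Hospital District: $41,151 × 0.00105 = $43.20855
Linden Unified SD: $41,151 × 0.02555 = $1,051.40805
Levies subtotal = $1,094.6166
After credit = $1,094.6166 − $415 = $679.6166
Total = $679.6166 + $450 = $1,129.6166

$1,129.62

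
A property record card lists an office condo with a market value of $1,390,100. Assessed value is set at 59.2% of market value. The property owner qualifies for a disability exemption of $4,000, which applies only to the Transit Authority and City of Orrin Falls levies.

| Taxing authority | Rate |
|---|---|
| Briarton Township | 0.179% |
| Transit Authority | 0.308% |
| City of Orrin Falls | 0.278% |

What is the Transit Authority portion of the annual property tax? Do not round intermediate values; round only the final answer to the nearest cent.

Assessed value = $1,390,100 × 0.592 = $822,939.2
Transit Authority taxable value = $822,939.2 − $4,000 = $818,939.2
Transit Authority levy = $818,939.2 × 0.00308 = $2,522.332736

$2,522.33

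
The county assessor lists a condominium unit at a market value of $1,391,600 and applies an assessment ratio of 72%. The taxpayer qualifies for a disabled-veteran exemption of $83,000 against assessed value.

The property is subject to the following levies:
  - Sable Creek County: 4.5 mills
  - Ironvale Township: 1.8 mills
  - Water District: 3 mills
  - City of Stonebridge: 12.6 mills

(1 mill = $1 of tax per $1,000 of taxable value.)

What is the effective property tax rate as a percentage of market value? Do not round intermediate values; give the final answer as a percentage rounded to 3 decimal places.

1.446%

Assessed value = $1,391,600 × 0.72 = $1,001,952
Taxable value = $1,001,952 − $83,000 = $918,952
Sable Creek County: $918,952 × 0.0045 = $4,135.284
Ironvale Township: $918,952 × 0.0018 = $1,654.1136
Water District: $918,952 × 0.003 = $2,756.856
City of Stonebridge: $918,952 × 0.0126 = $11,578.7952
Total tax = $20,125.0488
Effective rate = $20,125.0488 ÷ $1,391,600 = 1.446% of market value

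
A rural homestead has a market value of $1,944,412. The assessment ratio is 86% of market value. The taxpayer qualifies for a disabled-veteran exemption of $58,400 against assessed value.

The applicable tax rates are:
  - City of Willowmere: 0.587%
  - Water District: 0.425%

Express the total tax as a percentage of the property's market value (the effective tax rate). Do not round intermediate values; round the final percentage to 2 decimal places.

0.84%

Assessed value = $1,944,412 × 0.86 = $1,672,194.32
Taxable value = $1,672,194.32 − $58,400 = $1,613,794.32
City of Willowmere: $1,613,794.32 × 0.00587 = $9,472.9726584
Water District: $1,613,794.32 × 0.00425 = $6,858.62586
Total tax = $16,331.5985184
Effective rate = $16,331.5985184 ÷ $1,944,412 = 0.84% of market value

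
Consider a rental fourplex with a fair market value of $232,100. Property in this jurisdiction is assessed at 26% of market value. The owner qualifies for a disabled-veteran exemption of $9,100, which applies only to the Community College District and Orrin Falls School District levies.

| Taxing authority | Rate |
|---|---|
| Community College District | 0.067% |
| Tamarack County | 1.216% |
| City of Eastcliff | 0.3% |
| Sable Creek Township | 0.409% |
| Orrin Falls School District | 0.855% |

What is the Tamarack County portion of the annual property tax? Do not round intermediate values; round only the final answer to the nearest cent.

$733.81

Assessed value = $232,100 × 0.26 = $60,346
Tamarack County taxable value = $60,346 (exemption does not apply)
Tamarack County levy = $60,346 × 0.01216 = $733.80736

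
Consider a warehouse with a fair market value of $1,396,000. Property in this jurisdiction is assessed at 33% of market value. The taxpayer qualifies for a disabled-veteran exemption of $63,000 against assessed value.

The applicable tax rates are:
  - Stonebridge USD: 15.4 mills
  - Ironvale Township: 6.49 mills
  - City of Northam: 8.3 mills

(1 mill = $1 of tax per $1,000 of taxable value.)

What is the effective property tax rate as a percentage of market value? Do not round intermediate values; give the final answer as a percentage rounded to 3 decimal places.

Assessed value = $1,396,000 × 0.33 = $460,680
Taxable value = $460,680 − $63,000 = $397,680
Stonebridge USD: $397,680 × 0.0154 = $6,124.272
Ironvale Township: $397,680 × 0.00649 = $2,580.9432
City of Northam: $397,680 × 0.0083 = $3,300.744
Total tax = $12,005.9592
Effective rate = $12,005.9592 ÷ $1,396,000 = 0.860% of market value

0.860%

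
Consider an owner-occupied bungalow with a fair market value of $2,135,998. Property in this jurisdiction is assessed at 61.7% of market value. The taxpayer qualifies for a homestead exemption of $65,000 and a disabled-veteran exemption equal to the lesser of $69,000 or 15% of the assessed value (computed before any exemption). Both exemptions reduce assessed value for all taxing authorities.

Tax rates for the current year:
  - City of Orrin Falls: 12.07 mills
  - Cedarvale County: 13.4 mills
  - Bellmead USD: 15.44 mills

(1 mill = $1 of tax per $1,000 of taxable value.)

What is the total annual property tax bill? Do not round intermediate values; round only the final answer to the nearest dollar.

$48,434

Assessed value = $2,135,998 × 0.617 = $1,317,910.766
Disabled-veteran exemption = min($69,000, 15% × $1,317,910.766) = min($69,000, $197,686.6149) = $69,000 (dollar cap binds)
Taxable value = $1,317,910.766 − $65,000 − $69,000 = $1,183,910.766
City of Orrin Falls: $1,183,910.766 × 0.01207 = $14,289.80294562
Cedarvale County: $1,183,910.766 × 0.0134 = $15,864.4042644
Bellmead USD: $1,183,910.766 × 0.01544 = $18,279.58222704
Total = $48,433.78943706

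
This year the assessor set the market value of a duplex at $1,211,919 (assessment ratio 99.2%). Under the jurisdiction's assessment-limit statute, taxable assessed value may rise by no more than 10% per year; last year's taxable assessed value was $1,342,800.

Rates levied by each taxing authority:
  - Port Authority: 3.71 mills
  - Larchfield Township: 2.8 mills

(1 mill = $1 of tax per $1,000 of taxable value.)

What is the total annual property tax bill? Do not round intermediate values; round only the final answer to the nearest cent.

Uncapped assessed value = $1,211,919 × 0.992 = $1,202,223.648
Cap limit = $1,342,800 × 1.1 = $1,477,080
Taxable assessed value = min($1,202,223.648, $1,477,080) = $1,202,223.648 (cap does not bind)
Port Authority: $1,202,223.648 × 0.00371 = $4,460.24973408
Larchfield Township: $1,202,223.648 × 0.0028 = $3,366.2262144
Total = $7,826.47594848

$7,826.48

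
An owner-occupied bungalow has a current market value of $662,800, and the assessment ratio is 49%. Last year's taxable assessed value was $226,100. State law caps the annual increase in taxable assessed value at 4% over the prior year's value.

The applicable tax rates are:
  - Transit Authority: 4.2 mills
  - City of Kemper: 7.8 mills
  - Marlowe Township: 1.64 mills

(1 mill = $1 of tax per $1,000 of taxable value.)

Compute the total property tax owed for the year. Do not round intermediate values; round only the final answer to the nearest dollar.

Uncapped assessed value = $662,800 × 0.49 = $324,772
Cap limit = $226,100 × 1.04 = $235,144
Taxable assessed value = min($324,772, $235,144) = $235,144 (cap binds)
Transit Authority: $235,144 × 0.0042 = $987.6048
City of Kemper: $235,144 × 0.0078 = $1,834.1232
Marlowe Township: $235,144 × 0.00164 = $385.63616
Total = $3,207.36416

$3,207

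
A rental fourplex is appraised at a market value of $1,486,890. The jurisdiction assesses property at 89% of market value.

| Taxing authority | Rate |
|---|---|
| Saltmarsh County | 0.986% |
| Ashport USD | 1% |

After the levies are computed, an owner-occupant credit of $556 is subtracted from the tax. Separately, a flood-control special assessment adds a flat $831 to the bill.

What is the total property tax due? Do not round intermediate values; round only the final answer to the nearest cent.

$26,556.38

Assessed value = $1,486,890 × 0.89 = $1,323,332.1
Saltmarsh County: $1,323,332.1 × 0.00986 = $13,048.054506
Ashport USD: $1,323,332.1 × 0.01 = $13,233.321
Levies subtotal = $26,281.375506
After credit = $26,281.375506 − $556 = $25,725.375506
Total = $25,725.375506 + $831 = $26,556.375506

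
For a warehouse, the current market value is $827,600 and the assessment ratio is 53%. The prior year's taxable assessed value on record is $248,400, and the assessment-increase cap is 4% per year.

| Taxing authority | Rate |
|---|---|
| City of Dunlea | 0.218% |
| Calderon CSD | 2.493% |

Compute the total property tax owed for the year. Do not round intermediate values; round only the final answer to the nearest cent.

$7,003.49

Uncapped assessed value = $827,600 × 0.53 = $438,628
Cap limit = $248,400 × 1.04 = $258,336
Taxable assessed value = min($438,628, $258,336) = $258,336 (cap binds)
City of Dunlea: $258,336 × 0.00218 = $563.17248
Calderon CSD: $258,336 × 0.02493 = $6,440.31648
Total = $7,003.48896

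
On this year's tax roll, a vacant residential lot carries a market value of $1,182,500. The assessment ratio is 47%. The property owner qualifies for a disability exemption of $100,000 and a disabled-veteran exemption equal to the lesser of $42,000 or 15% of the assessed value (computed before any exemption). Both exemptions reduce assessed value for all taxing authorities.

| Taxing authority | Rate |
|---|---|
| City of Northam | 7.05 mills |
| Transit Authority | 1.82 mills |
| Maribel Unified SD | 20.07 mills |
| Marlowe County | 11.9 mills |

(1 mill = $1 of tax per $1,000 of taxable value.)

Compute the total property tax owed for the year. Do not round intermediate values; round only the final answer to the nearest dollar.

Assessed value = $1,182,500 × 0.47 = $555,775
Disabled-veteran exemption = min($42,000, 15% × $555,775) = min($42,000, $83,366.25) = $42,000 (dollar cap binds)
Taxable value = $555,775 − $100,000 − $42,000 = $413,775
City of Northam: $413,775 × 0.00705 = $2,917.11375
Transit Authority: $413,775 × 0.00182 = $753.0705
Maribel Unified SD: $413,775 × 0.02007 = $8,304.46425
Marlowe County: $413,775 × 0.0119 = $4,923.9225
Total = $16,898.571

$16,899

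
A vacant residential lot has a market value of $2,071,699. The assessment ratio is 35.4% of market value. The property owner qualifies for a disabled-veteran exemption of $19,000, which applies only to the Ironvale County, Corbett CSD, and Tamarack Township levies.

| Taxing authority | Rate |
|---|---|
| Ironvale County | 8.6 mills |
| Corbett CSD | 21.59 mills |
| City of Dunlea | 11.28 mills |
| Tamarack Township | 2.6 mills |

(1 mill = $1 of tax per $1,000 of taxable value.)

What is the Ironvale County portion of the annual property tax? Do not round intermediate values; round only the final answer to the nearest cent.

Assessed value = $2,071,699 × 0.354 = $733,381.446
Ironvale County taxable value = $733,381.446 − $19,000 = $714,381.446
Ironvale County levy = $714,381.446 × 0.0086 = $6,143.6804356

$6,143.68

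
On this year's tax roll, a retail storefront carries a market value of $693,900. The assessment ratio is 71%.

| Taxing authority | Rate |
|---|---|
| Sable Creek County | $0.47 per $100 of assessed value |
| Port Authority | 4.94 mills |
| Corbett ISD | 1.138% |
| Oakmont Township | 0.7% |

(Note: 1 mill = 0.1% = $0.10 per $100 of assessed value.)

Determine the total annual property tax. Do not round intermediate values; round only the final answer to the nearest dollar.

$13,805

Assessed value = $693,900 × 0.71 = $492,669
Sable Creek County: $492,669 × 0.0047 = $2,315.5443
Port Authority: $492,669 × 0.00494 = $2,433.78486
Corbett ISD: $492,669 × 0.01138 = $5,606.57322
Oakmont Township: $492,669 × 0.007 = $3,448.683
Total = $13,804.58538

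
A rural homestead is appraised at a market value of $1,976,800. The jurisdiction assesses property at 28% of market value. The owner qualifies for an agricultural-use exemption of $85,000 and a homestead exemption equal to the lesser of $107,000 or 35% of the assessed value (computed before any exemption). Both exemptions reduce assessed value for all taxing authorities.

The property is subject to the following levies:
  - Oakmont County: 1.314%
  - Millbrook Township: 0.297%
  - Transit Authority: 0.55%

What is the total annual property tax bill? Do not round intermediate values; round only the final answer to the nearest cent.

Assessed value = $1,976,800 × 0.28 = $553,504
Homestead exemption = min($107,000, 35% × $553,504) = min($107,000, $193,726.4) = $107,000 (dollar cap binds)
Taxable value = $553,504 − $85,000 − $107,000 = $361,504
Oakmont County: $361,504 × 0.01314 = $4,750.16256
Millbrook Township: $361,504 × 0.00297 = $1,073.66688
Transit Authority: $361,504 × 0.0055 = $1,988.272
Total = $7,812.10144

$7,812.10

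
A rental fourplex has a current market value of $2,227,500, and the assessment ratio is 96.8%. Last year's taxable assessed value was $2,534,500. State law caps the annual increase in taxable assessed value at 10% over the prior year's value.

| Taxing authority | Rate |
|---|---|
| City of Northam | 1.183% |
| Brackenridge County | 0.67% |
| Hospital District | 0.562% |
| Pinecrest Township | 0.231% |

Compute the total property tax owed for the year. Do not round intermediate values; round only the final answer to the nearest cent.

$57,053.58

Uncapped assessed value = $2,227,500 × 0.968 = $2,156,220
Cap limit = $2,534,500 × 1.1 = $2,787,950
Taxable assessed value = min($2,156,220, $2,787,950) = $2,156,220 (cap does not bind)
City of Northam: $2,156,220 × 0.01183 = $25,508.0826
Brackenridge County: $2,156,220 × 0.0067 = $14,446.674
Hospital District: $2,156,220 × 0.00562 = $12,117.9564
Pinecrest Township: $2,156,220 × 0.00231 = $4,980.8682
Total = $57,053.5812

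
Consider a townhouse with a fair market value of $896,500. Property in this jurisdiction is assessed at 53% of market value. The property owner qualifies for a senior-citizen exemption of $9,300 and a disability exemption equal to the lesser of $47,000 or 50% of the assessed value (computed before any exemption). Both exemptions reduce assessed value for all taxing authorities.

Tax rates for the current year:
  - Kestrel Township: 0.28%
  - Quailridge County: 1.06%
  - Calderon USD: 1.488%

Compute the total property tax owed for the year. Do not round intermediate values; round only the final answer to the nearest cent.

$11,844.94

Assessed value = $896,500 × 0.53 = $475,145
Disability exemption = min($47,000, 50% × $475,145) = min($47,000, $237,572.5) = $47,000 (dollar cap binds)
Taxable value = $475,145 − $9,300 − $47,000 = $418,845
Kestrel Township: $418,845 × 0.0028 = $1,172.766
Quailridge County: $418,845 × 0.0106 = $4,439.757
Calderon USD: $418,845 × 0.01488 = $6,232.4136
Total = $11,844.9366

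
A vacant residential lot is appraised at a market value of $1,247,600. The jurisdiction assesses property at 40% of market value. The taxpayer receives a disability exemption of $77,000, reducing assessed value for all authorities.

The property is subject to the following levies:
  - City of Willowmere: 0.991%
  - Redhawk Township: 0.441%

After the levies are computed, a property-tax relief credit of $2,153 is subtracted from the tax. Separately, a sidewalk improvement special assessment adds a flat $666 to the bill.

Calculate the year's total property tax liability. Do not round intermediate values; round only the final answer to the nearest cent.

$4,556.61

Assessed value = $1,247,600 × 0.4 = $499,040
Taxable value = $499,040 − $77,000 = $422,040
City of Willowmere: $422,040 × 0.00991 = $4,182.4164
Redhawk Township: $422,040 × 0.00441 = $1,861.1964
Levies subtotal = $6,043.6128
After credit = $6,043.6128 − $2,153 = $3,890.6128
Total = $3,890.6128 + $666 = $4,556.6128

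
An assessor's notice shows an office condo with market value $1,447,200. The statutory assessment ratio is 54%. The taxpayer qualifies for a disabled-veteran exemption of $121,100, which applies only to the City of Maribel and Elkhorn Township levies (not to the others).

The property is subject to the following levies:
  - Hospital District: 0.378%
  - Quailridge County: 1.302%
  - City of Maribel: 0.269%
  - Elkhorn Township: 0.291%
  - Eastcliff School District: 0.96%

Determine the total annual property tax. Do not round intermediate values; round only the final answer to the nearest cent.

$24,329.46

Assessed value = $1,447,200 × 0.54 = $781,488
Hospital District: $781,488 × 0.00378 = $2,954.02464
Quailridge County: $781,488 × 0.01302 = $10,174.97376
City of Maribel: ($781,488 − $121,100) × 0.00269 = $660,388 × 0.00269 = $1,776.44372
Elkhorn Township: ($781,488 − $121,100) × 0.00291 = $660,388 × 0.00291 = $1,921.72908
Eastcliff School District: $781,488 × 0.0096 = $7,502.2848
Total = $24,329.456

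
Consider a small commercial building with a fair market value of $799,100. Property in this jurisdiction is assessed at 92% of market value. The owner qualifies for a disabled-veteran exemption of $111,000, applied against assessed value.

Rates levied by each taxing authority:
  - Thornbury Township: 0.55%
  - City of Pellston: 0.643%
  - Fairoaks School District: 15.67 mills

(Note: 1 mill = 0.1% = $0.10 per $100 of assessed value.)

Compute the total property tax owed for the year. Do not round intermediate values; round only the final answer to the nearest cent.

Assessed value = $799,100 × 0.92 = $735,172
Taxable value = $735,172 − $111,000 = $624,172
Thornbury Township: $624,172 × 0.0055 = $3,432.946
City of Pellston: $624,172 × 0.00643 = $4,013.42596
Fairoaks School District: $624,172 × 0.01567 = $9,780.77524
Total = $17,227.1472

$17,227.15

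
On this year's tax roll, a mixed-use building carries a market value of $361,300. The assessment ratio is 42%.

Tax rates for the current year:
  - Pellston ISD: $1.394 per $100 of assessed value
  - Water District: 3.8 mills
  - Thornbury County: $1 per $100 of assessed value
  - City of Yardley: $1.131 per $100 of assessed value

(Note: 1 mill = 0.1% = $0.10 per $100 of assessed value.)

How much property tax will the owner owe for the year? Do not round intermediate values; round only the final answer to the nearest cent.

$5,925.68

Assessed value = $361,300 × 0.42 = $151,746
Pellston ISD: $151,746 × 0.01394 = $2,115.33924
Water District: $151,746 × 0.0038 = $576.6348
Thornbury County: $151,746 × 0.01 = $1,517.46
City of Yardley: $151,746 × 0.01131 = $1,716.24726
Total = $5,925.6813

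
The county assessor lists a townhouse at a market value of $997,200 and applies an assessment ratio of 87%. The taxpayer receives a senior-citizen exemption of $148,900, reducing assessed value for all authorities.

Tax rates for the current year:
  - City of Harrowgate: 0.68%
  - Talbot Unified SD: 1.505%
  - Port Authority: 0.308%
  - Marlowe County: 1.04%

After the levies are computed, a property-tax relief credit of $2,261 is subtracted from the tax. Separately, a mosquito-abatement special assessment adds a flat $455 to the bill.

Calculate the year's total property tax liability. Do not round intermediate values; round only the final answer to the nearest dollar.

Assessed value = $997,200 × 0.87 = $867,564
Taxable value = $867,564 − $148,900 = $718,664
City of Harrowgate: $718,664 × 0.0068 = $4,886.9152
Talbot Unified SD: $718,664 × 0.01505 = $10,815.8932
Port Authority: $718,664 × 0.00308 = $2,213.48512
Marlowe County: $718,664 × 0.0104 = $7,474.1056
Levies subtotal = $25,390.39912
After credit = $25,390.39912 − $2,261 = $23,129.39912
Total = $23,129.39912 + $455 = $23,584.39912

$23,584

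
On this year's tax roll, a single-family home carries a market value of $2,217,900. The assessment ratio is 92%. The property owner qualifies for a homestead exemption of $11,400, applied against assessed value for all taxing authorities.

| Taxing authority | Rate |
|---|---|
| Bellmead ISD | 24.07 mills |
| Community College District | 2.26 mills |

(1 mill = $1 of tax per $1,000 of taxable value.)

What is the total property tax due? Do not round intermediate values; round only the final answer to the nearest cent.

$53,425.36

Assessed value = $2,217,900 × 0.92 = $2,040,468
Taxable value = $2,040,468 − $11,400 = $2,029,068
Bellmead ISD: $2,029,068 × 0.02407 = $48,839.66676
Community College District: $2,029,068 × 0.00226 = $4,585.69368
Total = $48,839.66676 + $4,585.69368 = $53,425.36044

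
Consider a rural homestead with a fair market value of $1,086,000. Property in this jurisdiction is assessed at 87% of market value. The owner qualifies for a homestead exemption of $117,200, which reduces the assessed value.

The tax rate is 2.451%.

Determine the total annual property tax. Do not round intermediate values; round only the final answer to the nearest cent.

Assessed value = $1,086,000 × 0.87 = $944,820
Taxable value = $944,820 − $117,200 = $827,620
Tax = $827,620 × 0.02451 = $20,284.9662

$20,284.97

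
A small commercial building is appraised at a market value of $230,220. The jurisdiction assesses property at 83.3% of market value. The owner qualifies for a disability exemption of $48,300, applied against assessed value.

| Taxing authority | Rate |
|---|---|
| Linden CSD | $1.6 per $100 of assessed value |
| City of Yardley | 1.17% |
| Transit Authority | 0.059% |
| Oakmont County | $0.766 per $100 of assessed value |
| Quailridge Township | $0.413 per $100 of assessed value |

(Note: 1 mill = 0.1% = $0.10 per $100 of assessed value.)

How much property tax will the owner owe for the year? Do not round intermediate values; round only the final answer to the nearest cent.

$5,750.41

Assessed value = $230,220 × 0.833 = $191,773.26
Taxable value = $191,773.26 − $48,300 = $143,473.26
Linden CSD: $143,473.26 × 0.016 = $2,295.57216
City of Yardley: $143,473.26 × 0.0117 = $1,678.637142
Transit Authority: $143,473.26 × 0.00059 = $84.6492234
Oakmont County: $143,473.26 × 0.00766 = $1,099.0051716
Quailridge Township: $143,473.26 × 0.00413 = $592.5445638
Total = $5,750.4082608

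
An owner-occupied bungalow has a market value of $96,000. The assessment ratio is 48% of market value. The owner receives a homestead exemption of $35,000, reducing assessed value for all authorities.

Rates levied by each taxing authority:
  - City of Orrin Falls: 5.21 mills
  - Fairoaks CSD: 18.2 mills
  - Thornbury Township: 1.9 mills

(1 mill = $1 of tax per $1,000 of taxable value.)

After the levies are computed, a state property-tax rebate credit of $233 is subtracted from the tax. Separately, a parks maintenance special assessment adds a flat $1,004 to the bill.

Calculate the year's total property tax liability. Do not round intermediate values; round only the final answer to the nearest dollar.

$1,051

Assessed value = $96,000 × 0.48 = $46,080
Taxable value = $46,080 − $35,000 = $11,080
City of Orrin Falls: $11,080 × 0.00521 = $57.7268
Fairoaks CSD: $11,080 × 0.0182 = $201.656
Thornbury Township: $11,080 × 0.0019 = $21.052
Levies subtotal = $280.4348
After credit = $280.4348 − $233 = $47.4348
Total = $47.4348 + $1,004 = $1,051.4348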